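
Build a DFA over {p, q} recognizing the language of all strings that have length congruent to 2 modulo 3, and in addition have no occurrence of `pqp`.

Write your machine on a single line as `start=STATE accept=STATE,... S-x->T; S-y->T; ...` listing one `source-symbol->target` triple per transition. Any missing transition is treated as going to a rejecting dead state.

start=s0; accept=s3,s4,s5; s0-p->s1; s0-q->s2; s1-p->s3; s1-q->s4; s2-p->s3; s2-q->s5; s3-p->s6; s3-q->s7; s4-p->s8; s4-q->s0; s5-p->s6; s5-q->s0; s6-p->s1; s6-q->s9; s7-p->s8; s7-q->s2; s8-p->s8; s8-q->s8; s9-p->s8; s9-q->s5

Build one automaton per condition and run them in lockstep. One (3 states) tracks the input length modulo 3; the other (4 states) tracks partial matches of the forbidden pattern `pqp`. Each combined state is a pair, one component from each; accept when both components accept. Equivalent product states are then merged.
        p   q  
>  s0   s1  s2 
   s1   s3  s4 
   s2   s3  s5 
 * s3   s6  s7 
 * s4   s8  s0 
 * s5   s6  s0 
   s6   s1  s9 
   s7   s8  s2 
   s8   s8  s8 
   s9   s8  s5 
(> = start, * = accepting)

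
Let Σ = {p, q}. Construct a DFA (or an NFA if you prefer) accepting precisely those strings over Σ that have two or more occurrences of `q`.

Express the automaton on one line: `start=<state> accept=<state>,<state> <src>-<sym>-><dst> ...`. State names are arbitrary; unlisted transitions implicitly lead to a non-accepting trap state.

start=S0 accept=S2,S3 S0-p->S0 S0-q->S1 S1-p->S1 S1-q->S2 S2-p->S2 S2-q->S3 S3-p->S3 S3-q->S3

Count `q`s, saturating at 3: states S0 through S2 mean 0 through 2 `q`s seen; S3 means more than 2. Each `q` increments (capped at S3); other symbols loop. Accept from {S2, S3}.
        p   q  
>  S0   S0  S1 
   S1   S1  S2 
 * S2   S2  S3 
 * S3   S3  S3 
(> = start, * = accepting)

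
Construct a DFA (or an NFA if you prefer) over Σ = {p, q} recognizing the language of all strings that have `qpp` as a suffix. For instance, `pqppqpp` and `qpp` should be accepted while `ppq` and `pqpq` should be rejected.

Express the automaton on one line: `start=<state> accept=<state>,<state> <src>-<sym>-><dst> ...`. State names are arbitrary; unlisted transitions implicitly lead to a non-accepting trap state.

start=A accept=D A-p->A A-q->B B-p->C B-q->B C-p->D C-q->B D-p->A D-q->B

Remember how much of `qpp` the current input suffix matches. State A means no match yet; B means the last symbol is `q`; C means the last 2 symbols are `qp`; D means the last 3 symbols are `qpp`. Only D accepts. On a mismatch, fall back to the longest proper suffix that is still a prefix of `qpp`.
A 4-state machine:
       p  q 
>  A   A  B 
   B   C  B 
   C   D  B 
 * D   A  B 
(> = start, * = accepting)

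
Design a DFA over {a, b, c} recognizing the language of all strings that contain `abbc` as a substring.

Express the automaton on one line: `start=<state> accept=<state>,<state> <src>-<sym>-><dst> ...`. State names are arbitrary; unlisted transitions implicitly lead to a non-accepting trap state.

start=q0 accept=q4 q0-a->q1 q0-b->q0 q0-c->q0 q1-a->q1 q1-b->q2 q1-c->q0 q2-a->q1 q2-b->q3 q2-c->q0 q3-a->q1 q3-b->q0 q3-c->q4 q4-a->q4 q4-b->q4 q4-c->q4

Track how much of `abbc` has been matched so far: state q0 is no progress, q4 is the absorbing accept state reached once `abbc` has occurred. Intermediate states record partial matches; on a mismatch, fall back to the longest reusable overlap.
        a   b   c  
>  q0   q1  q0  q0 
   q1   q1  q2  q0 
   q2   q1  q3  q0 
   q3   q1  q0  q4 
 * q4   q4  q4  q4 
(> = start, * = accepting)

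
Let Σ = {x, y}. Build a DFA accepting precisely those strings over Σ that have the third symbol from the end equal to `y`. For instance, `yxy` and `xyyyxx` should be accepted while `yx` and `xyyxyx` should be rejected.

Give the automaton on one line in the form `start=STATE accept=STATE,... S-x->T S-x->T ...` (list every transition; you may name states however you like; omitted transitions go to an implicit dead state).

A DFA must remember the last 3 symbols (since which symbol is third-to-last isn't known until the input ends). Use one state per possible window of the last ≤3 symbols; accept from those whose window starts with `y`.
          x    y  
>  s0     s1   s2 
   s1     s3   s4 
   s2     s5   s6 
   s3     s7   s8 
   s4     s9  s10 
   s5    s11  s12 
   s6    s13  s14 
   s7     s7   s8 
   s8     s9  s10 
   s9    s11  s12 
   s10   s13  s14 
 * s11    s7   s8 
 * s12    s9  s10 
 * s13   s11  s12 
 * s14   s13  s14 
(> = start, * = accepting)

start=s0 accept=s11,s12,s13,s14 s0-x->s1 s0-y->s2 s1-x->s3 s1-y->s4 s2-x->s5 s2-y->s6 s3-x->s7 s3-y->s8 s4-x->s9 s4-y->s10 s5-x->s11 s5-y->s12 s6-x->s13 s6-y->s14 s7-x->s7 s7-y->s8 s8-x->s9 s8-y->s10 s9-x->s11 s9-y->s12 s10-x->s13 s10-y->s14 s11-x->s7 s11-y->s8 s12-x->s9 s12-y->s10 s13-x->s11 s13-y->s12 s14-x->s13 s14-y->s14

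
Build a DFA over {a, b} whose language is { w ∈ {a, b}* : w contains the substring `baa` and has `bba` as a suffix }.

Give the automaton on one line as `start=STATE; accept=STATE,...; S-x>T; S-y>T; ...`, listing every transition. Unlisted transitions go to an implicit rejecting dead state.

Run two small machines in parallel and take their product. One (4 states) tracks whether and how much of `baa` has been seen; the other (4 states) tracks how much of the suffix `bba` has currently been matched. Each combined state is a pair, one component from each; accept when both components accept. After merging equivalent states the machine shrinks.
A 7-state machine:
        a   b  
>  s0   s0  s1 
   s1   s2  s1 
   s2   s3  s1 
   s3   s3  s4 
   s4   s3  s5 
   s5   s6  s5 
 * s6   s3  s4 
(> = start, * = accepting)

start=s0; accept=s6; s0-a>s0; s0-b>s1; s1-a>s2; s1-b>s1; s2-a>s3; s2-b>s1; s3-a>s3; s3-b>s4; s4-a>s3; s4-b>s5; s5-a>s6; s5-b>s5; s6-a>s3; s6-b>s4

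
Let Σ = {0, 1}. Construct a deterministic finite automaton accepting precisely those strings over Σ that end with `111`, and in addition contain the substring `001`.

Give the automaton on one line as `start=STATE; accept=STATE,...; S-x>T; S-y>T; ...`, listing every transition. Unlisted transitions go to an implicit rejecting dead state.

Build one automaton per condition and run them in lockstep. One (4 states) tracks how much of the suffix `111` has currently been matched; the other (4 states) tracks whether and how much of `001` has been seen. Each combined state is a pair, one component from each; accept when both components accept. Minimizing collapses redundant product states.
        0   1  
>  q0   q1  q0 
   q1   q2  q0 
   q2   q2  q3 
   q3   q2  q4 
   q4   q2  q5 
 * q5   q2  q5 
(> = start, * = accepting)

start=q0; accept=q5; q0-0>q1; q0-1>q0; q1-0>q2; q1-1>q0; q2-0>q2; q2-1>q3; q3-0>q2; q3-1>q4; q4-0>q2; q4-1>q5; q5-0>q2; q5-1>q5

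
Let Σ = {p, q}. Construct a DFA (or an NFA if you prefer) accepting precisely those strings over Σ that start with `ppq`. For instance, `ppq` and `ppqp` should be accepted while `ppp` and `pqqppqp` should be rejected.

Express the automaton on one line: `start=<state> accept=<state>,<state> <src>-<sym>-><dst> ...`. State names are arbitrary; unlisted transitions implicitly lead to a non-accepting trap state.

Walk along `ppq` while the input agrees: from S0 take `p` to S1, and so on. Any deviation drops to the rejecting sink S4. Once S3 is reached the prefix is confirmed and every continuation is accepted.
A 5-state machine:
        p   q  
>  S0   S1  S4 
   S1   S2  S4 
   S2   S4  S3 
 * S3   S3  S3 
   S4   S4  S4 
(> = start, * = accepting)

start=S0 accept=S3 S0-p->S1 S0-q->S4 S1-p->S2 S1-q->S4 S2-p->S4 S2-q->S3 S3-p->S3 S3-q->S3 S4-p->S4 S4-q->S4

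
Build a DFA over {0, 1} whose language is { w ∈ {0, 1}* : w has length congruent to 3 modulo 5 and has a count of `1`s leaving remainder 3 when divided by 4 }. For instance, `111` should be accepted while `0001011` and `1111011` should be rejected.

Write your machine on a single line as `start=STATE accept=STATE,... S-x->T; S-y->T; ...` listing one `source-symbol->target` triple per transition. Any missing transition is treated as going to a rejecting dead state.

start=S0; accept=S9; S0-0->S1; S0-1->S2; S1-0->S3; S1-1->S4; S2-0->S4; S2-1->S5; S3-0->S6; S3-1->S7; S4-0->S7; S4-1->S8; S5-0->S8; S5-1->S9; S6-0->S10; S6-1->S11; S7-0->S11; S7-1->S12; S8-0->S12; S8-1->S13; S9-0->S13; S9-1->S10; S10-0->S0; S10-1->S14; S11-0->S14; S11-1->S15; S12-0->S15; S12-1->S16; S13-0->S16; S13-1->S0; S14-0->S2; S14-1->S17; S15-0->S17; S15-1->S18; S16-0->S18; S16-1->S1; S17-0->S5; S17-1->S19; S18-0->S19; S18-1->S3; S19-0->S9; S19-1->S6

Run two small machines in parallel and take their product. One (5 states) tracks the input length modulo 5; the other (4 states) tracks the count of `1`s modulo 4. Each combined state is a pair, one component from each; accept when both components accept.
          0    1  
>  S0     S1   S2 
   S1     S3   S4 
   S2     S4   S5 
   S3     S6   S7 
   S4     S7   S8 
   S5     S8   S9 
   S6    S10  S11 
   S7    S11  S12 
   S8    S12  S13 
 * S9    S13  S10 
   S10    S0  S14 
   S11   S14  S15 
   S12   S15  S16 
   S13   S16   S0 
   S14    S2  S17 
   S15   S17  S18 
   S16   S18   S1 
   S17    S5  S19 
   S18   S19   S3 
   S19    S9   S6 
(> = start, * = accepting)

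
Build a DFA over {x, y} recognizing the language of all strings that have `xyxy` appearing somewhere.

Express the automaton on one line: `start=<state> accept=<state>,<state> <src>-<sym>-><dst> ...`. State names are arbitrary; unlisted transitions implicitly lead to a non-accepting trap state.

start=q0 accept=q4 q0-x->q1 q0-y->q0 q1-x->q1 q1-y->q2 q2-x->q3 q2-y->q0 q3-x->q1 q3-y->q4 q4-x->q4 q4-y->q4

States q0..q3 record the length of the longest prefix of `xyxy` that matches the current input suffix. Reaching q4 means `xyxy` has been seen, and we stay there forever. Accept from q4.
        x   y  
>  q0   q1  q0 
   q1   q1  q2 
   q2   q3  q0 
   q3   q1  q4 
 * q4   q4  q4 
(> = start, * = accepting)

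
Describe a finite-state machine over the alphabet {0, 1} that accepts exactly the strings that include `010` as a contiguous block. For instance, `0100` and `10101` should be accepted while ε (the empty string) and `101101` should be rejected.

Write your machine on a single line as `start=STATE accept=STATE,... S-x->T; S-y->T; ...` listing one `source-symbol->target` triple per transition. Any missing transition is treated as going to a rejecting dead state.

States s0..s2 record the length of the longest prefix of `010` that matches the current input suffix. Reaching s3 means `010` has been seen, and we stay there forever. Accept from s3.
4 states suffice.
        0   1  
>  s0   s1  s0 
   s1   s1  s2 
   s2   s3  s0 
 * s3   s3  s3 
(> = start, * = accepting)

start=s0; accept=s3; s0-0->s1; s0-1->s0; s1-0->s1; s1-1->s2; s2-0->s3; s2-1->s0; s3-0->s3; s3-1->s3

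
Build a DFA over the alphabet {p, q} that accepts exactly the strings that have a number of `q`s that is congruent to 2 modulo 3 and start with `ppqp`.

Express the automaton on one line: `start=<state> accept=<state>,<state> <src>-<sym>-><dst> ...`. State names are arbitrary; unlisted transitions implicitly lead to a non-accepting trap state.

start=s0 accept=s8 s0-p->s1 s0-q->s2 s1-p->s3 s1-q->s2 s2-p->s2 s2-q->s4 s3-p->s5 s3-q->s6 s4-p->s4 s4-q->s5 s5-p->s5 s5-q->s2 s6-p->s7 s6-q->s4 s7-p->s7 s7-q->s8 s8-p->s8 s8-q->s9 s9-p->s9 s9-q->s7

Handle the two conditions separately and then intersect. The first has 3 states tracking the count of `q`s modulo 3; the second has 6 states tracking whether the input so far still matches the prefix `ppqp`. A product state is a pair (one from each), accepting exactly when both do.
With 10 states:
        p   q  
>  s0   s1  s2 
   s1   s3  s2 
   s2   s2  s4 
   s3   s5  s6 
   s4   s4  s5 
   s5   s5  s2 
   s6   s7  s4 
   s7   s7  s8 
 * s8   s8  s9 
   s9   s9  s7 
(> = start, * = accepting)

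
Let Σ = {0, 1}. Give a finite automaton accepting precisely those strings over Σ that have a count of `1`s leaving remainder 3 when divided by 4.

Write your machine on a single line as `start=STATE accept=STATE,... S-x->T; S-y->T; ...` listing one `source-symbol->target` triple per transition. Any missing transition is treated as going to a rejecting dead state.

start=A; accept=D; A-0->A; A-1->B; B-0->B; B-1->C; C-0->C; C-1->D; D-0->D; D-1->A

Keep the running count of `1`s modulo 4: each `1` advances along the cycle A → B → C → D → A while other symbols loop. Accept at D.
A 4-state machine:
       0  1 
>  A   A  B 
   B   B  C 
   C   C  D 
 * D   D  A 
(> = start, * = accepting)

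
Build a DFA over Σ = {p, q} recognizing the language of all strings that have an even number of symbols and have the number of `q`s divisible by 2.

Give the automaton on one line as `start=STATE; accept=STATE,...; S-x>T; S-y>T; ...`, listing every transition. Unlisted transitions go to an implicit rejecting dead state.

start=A; accept=A; A-p>B; A-q>C; B-p>A; B-q>D; C-p>D; C-q>A; D-p>C; D-q>B

Build one automaton per condition and run them in lockstep. One (2 states) tracks the input length modulo 2; the other (2 states) tracks the count of `q`s modulo 2. Each combined state is a pair, one component from each; accept when both components accept.
4 states suffice.
       p  q 
>* A   B  C 
   B   A  D 
   C   D  A 
   D   C  B 
(> = start, * = accepting)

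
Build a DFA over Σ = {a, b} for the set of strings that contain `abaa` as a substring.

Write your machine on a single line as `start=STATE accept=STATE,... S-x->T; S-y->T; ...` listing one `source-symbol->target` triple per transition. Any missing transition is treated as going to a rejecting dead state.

start=s0; accept=s4; s0-a->s1; s0-b->s0; s1-a->s1; s1-b->s2; s2-a->s3; s2-b->s0; s3-a->s4; s3-b->s2; s4-a->s4; s4-b->s4

States s0..s3 record the length of the longest prefix of `abaa` that matches the current input suffix. Reaching s4 means `abaa` has been seen, and we stay there forever. Accept from s4.
        a   b  
>  s0   s1  s0 
   s1   s1  s2 
   s2   s3  s0 
   s3   s4  s2 
 * s4   s4  s4 
(> = start, * = accepting)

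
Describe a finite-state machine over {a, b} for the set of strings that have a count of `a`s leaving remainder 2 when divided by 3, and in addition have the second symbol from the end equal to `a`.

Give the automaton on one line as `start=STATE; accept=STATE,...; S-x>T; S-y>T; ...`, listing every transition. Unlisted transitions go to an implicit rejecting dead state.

Handle the two conditions separately and then intersect. One (3 states) tracks the count of `a`s modulo 3; the other (7 states) tracks the last 2 symbols read. Each combined state is a pair, one component from each; accept when both components accept.
15 states suffice.
          a    b  
>  q0     q1   q2 
   q1     q3   q4 
   q2     q5   q6 
 * q3     q7   q8 
   q4     q9  q10 
   q5     q3   q4 
   q6     q5   q6 
   q7    q11  q12 
 * q8    q13  q14 
   q9     q7   q8 
   q10    q9  q10 
   q11    q3   q4 
   q12    q5   q6 
   q13   q11  q12 
   q14   q13  q14 
(> = start, * = accepting)

start=q0; accept=q3,q8; q0-a>q1; q0-b>q2; q1-a>q3; q1-b>q4; q2-a>q5; q2-b>q6; q3-a>q7; q3-b>q8; q4-a>q9; q4-b>q10; q5-a>q3; q5-b>q4; q6-a>q5; q6-b>q6; q7-a>q11; q7-b>q12; q8-a>q13; q8-b>q14; q9-a>q7; q9-b>q8; q10-a>q9; q10-b>q10; q11-a>q3; q11-b>q4; q12-a>q5; q12-b>q6; q13-a>q11; q13-b>q12; q14-a>q13; q14-b>q14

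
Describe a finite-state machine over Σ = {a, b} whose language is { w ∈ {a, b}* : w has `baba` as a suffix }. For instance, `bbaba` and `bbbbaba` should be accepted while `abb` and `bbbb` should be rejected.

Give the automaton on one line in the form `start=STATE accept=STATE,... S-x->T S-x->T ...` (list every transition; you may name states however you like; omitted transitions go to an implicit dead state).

start=S0 accept=S4 S0-a->S0 S0-b->S1 S1-a->S2 S1-b->S1 S2-a->S0 S2-b->S3 S3-a->S4 S3-b->S1 S4-a->S0 S4-b->S3

Let each state record the length of the longest suffix of the input read so far that is also a prefix of `baba`. S1 means the last symbol is `b`; S2 means the last 2 symbols are `ba`; S3 means the last 3 symbols are `bab`; S4 means the last 4 symbols are `baba`. Accept only at S4, where the string currently ends in `baba`.
A 5-state machine:
        a   b  
>  S0   S0  S1 
   S1   S2  S1 
   S2   S0  S3 
   S3   S4  S1 
 * S4   S0  S3 
(> = start, * = accepting)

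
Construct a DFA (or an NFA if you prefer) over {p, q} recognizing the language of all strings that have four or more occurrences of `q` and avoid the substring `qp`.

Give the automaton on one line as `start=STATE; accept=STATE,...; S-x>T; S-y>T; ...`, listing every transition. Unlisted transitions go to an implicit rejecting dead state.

start=A; accept=F; A-p>A; A-q>B; B-p>C; B-q>D; C-p>C; C-q>C; D-p>C; D-q>E; E-p>C; E-q>F; F-p>C; F-q>F

Handle the two conditions separately and then intersect. The first has 6 states tracking the count of `q`s, saturating at 5; the second has 3 states tracking partial matches of the forbidden pattern `qp`. A product state is a pair (one from each), accepting exactly when both do. Equivalent product states are then merged.
With 6 states:
       p  q 
>  A   A  B 
   B   C  D 
   C   C  C 
   D   C  E 
   E   C  F 
 * F   C  F 
(> = start, * = accepting)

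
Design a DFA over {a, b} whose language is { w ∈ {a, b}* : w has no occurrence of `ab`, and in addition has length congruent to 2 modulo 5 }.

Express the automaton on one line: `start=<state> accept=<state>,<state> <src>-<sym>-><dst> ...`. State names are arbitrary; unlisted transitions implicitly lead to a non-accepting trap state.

Build one automaton per condition and run them in lockstep. One (3 states) tracks partial matches of the forbidden pattern `ab`; the other (5 states) tracks the input length modulo 5. Each combined state is a pair, one component from each; accept when both components accept.
          a    b  
>  S0     S1   S2 
   S1     S3   S4 
   S2     S3   S5 
 * S3     S6   S7 
   S4     S7   S7 
 * S5     S6   S8 
   S6     S9  S10 
   S7    S10  S10 
   S8     S9  S11 
   S9    S12  S13 
   S10   S13  S13 
   S11   S12   S0 
   S12    S1  S14 
   S13   S14  S14 
   S14    S4   S4 
(> = start, * = accepting)

start=S0 accept=S3,S5 S0-a->S1 S0-b->S2 S1-a->S3 S1-b->S4 S2-a->S3 S2-b->S5 S3-a->S6 S3-b->S7 S4-a->S7 S4-b->S7 S5-a->S6 S5-b->S8 S6-a->S9 S6-b->S10 S7-a->S10 S7-b->S10 S8-a->S9 S8-b->S11 S9-a->S12 S9-b->S13 S10-a->S13 S10-b->S13 S11-a->S12 S11-b->S0 S12-a->S1 S12-b->S14 S13-a->S14 S13-b->S14 S14-a->S4 S14-b->S4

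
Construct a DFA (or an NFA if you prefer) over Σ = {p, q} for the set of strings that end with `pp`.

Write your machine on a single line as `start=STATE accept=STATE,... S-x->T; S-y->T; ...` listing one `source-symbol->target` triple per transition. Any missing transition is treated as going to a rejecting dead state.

start=s0; accept=s2; s0-p->s1; s0-q->s0; s1-p->s2; s1-q->s0; s2-p->s2; s2-q->s0

Let each state record the length of the longest suffix of the input read so far that is also a prefix of `pp`. s1 means the last symbol is `p`; s2 means the last 2 symbols are `pp`. Accept only at s2, where the string currently ends in `pp`.
3 states suffice.
        p   q  
>  s0   s1  s0 
   s1   s2  s0 
 * s2   s2  s0 
(> = start, * = accepting)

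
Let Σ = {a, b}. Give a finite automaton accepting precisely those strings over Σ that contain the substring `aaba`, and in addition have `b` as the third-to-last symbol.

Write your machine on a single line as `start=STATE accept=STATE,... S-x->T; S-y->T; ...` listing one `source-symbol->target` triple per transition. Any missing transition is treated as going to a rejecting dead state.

Handle the two conditions separately and then intersect. One (5 states) tracks whether and how much of `aaba` has been seen; the other (15 states) tracks the last 3 symbols read. Each combined state is a pair, one component from each; accept when both components accept. After merging equivalent states the machine shrinks.
          a    b  
>  q0     q1   q0 
   q1     q2   q0 
   q2     q2   q3 
   q3     q4   q0 
   q4     q5   q6 
 * q5     q7   q8 
 * q6     q4   q9 
   q7     q7   q8 
   q8     q4   q9 
   q9    q10  q11 
 * q10    q5   q6 
 * q11   q10  q11 
(> = start, * = accepting)

start=q0; accept=q5,q6,q10,q11; q0-a->q1; q0-b->q0; q1-a->q2; q1-b->q0; q2-a->q2; q2-b->q3; q3-a->q4; q3-b->q0; q4-a->q5; q4-b->q6; q5-a->q7; q5-b->q8; q6-a->q4; q6-b->q9; q7-a->q7; q7-b->q8; q8-a->q4; q8-b->q9; q9-a->q10; q9-b->q11; q10-a->q5; q10-b->q6; q11-a->q10; q11-b->q11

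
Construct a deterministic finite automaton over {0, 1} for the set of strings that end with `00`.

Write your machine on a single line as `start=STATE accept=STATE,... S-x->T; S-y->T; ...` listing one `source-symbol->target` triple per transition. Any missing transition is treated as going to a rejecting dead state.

start=s0; accept=s2; s0-0->s1; s0-1->s0; s1-0->s2; s1-1->s0; s2-0->s2; s2-1->s0

Remember how much of `00` the current input suffix matches. State s0 means no match yet; s1 means the last symbol is `0`; s2 means the last 2 symbols are `00`. Only s2 accepts. On a mismatch, fall back to the longest proper suffix that is still a prefix of `00`.
With 3 states:
        0   1  
>  s0   s1  s0 
   s1   s2  s0 
 * s2   s2  s0 
(> = start, * = accepting)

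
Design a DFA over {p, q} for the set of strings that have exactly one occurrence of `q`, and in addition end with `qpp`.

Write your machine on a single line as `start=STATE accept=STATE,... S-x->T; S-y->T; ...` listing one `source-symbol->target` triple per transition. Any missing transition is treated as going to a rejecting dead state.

start=S0; accept=S4; S0-p->S0; S0-q->S1; S1-p->S2; S1-q->S3; S2-p->S4; S2-q->S3; S3-p->S3; S3-q->S3; S4-p->S3; S4-q->S3

Run two small machines in parallel and take their product. The first has 3 states tracking the count of `q`s, saturating at 2; the second has 4 states tracking how much of the suffix `qpp` has currently been matched. A product state is a pair (one from each), accepting exactly when both do. Equivalent product states are then merged.
With 5 states:
        p   q  
>  S0   S0  S1 
   S1   S2  S3 
   S2   S4  S3 
   S3   S3  S3 
 * S4   S3  S3 
(> = start, * = accepting)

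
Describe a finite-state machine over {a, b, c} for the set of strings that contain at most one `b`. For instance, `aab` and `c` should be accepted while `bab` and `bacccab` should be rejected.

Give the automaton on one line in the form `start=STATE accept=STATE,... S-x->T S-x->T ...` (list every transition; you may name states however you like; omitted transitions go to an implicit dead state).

Only the number of `b`s matters, and only up to 2. Make a chain s0 → s1 → s2 advanced by each `b` (with s2 absorbing); every other symbol self-loops. The accepting set is {s0, s1}.
3 states suffice.
        a   b   c  
>* s0   s0  s1  s0 
 * s1   s1  s2  s1 
   s2   s2  s2  s2 
(> = start, * = accepting)

start=s0 accept=s0,s1 s0-a->s0 s0-b->s1 s0-c->s0 s1-a->s1 s1-b->s2 s1-c->s1 s2-a->s2 s2-b->s2 s2-c->s2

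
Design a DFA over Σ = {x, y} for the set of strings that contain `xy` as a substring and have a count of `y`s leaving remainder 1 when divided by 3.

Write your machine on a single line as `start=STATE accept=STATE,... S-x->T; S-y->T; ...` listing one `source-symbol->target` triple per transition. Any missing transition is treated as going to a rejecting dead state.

start=A; accept=D; A-x->B; A-y->C; B-x->B; B-y->D; C-x->E; C-y->F; D-x->D; D-y->G; E-x->E; E-y->G; F-x->H; F-y->A; G-x->G; G-y->I; H-x->H; H-y->I; I-x->I; I-y->D

Run two small machines in parallel and take their product. The first has 3 states tracking whether and how much of `xy` has been seen; the second has 3 states tracking the count of `y`s modulo 3. A product state is a pair (one from each), accepting exactly when both do.
       x  y 
>  A   B  C 
   B   B  D 
   C   E  F 
 * D   D  G 
   E   E  G 
   F   H  A 
   G   G  I 
   H   H  I 
   I   I  D 
(> = start, * = accepting)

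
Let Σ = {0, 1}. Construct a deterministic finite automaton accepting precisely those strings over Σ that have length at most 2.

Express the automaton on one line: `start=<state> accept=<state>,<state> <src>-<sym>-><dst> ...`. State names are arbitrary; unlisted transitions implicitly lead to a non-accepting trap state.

start=A accept=A,B,C A-0->B A-1->B B-0->C B-1->C C-0->D C-1->D D-0->D D-1->D

Count input length up to 3: every symbol moves from A toward D, which means 'more than 2' and absorbs. Accept from {A, B, C}.
With 4 states:
       0  1 
>* A   B  B 
 * B   C  C 
 * C   D  D 
   D   D  D 
(> = start, * = accepting)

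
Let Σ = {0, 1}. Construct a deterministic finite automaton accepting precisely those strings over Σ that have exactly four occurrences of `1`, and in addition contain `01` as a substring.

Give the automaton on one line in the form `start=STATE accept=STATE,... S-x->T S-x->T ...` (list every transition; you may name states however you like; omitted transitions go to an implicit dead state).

start=A accept=J A-0->B A-1->C B-0->B B-1->D C-0->D C-1->E D-0->D D-1->F E-0->F E-1->G F-0->F F-1->H G-0->H G-1->I H-0->H H-1->J I-0->I I-1->I J-0->J J-1->I

Run two small machines in parallel and take their product. The first has 6 states tracking the count of `1`s, saturating at 5; the second has 3 states tracking whether and how much of `01` has been seen. A product state is a pair (one from each), accepting exactly when both do. After merging equivalent states the machine shrinks.
A 10-state machine:
       0  1 
>  A   B  C 
   B   B  D 
   C   D  E 
   D   D  F 
   E   F  G 
   F   F  H 
   G   H  I 
   H   H  J 
   I   I  I 
 * J   J  I 
(> = start, * = accepting)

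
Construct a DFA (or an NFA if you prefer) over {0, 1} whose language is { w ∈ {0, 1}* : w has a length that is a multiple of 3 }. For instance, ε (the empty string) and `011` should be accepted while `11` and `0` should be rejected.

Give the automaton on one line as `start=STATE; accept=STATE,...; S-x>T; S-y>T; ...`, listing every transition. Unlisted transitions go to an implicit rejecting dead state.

Only the length mod 3 matters, so use a 3-cycle: from any state, every input symbol moves to the next state, wrapping s2 back to s0. Mark s0 accepting.
With 3 states:
        0   1  
>* s0   s1  s1 
   s1   s2  s2 
   s2   s0  s0 
(> = start, * = accepting)

start=s0; accept=s0; s0-0>s1; s0-1>s1; s1-0>s2; s1-1>s2; s2-0>s0; s2-1>s0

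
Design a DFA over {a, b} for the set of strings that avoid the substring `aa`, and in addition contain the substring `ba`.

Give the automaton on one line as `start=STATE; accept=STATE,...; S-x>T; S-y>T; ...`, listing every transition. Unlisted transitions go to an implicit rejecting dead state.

start=S0; accept=S4,S5; S0-a>S1; S0-b>S2; S1-a>S3; S1-b>S2; S2-a>S4; S2-b>S2; S3-a>S3; S3-b>S3; S4-a>S3; S4-b>S5; S5-a>S4; S5-b>S5

Handle the two conditions separately and then intersect. The first has 3 states tracking partial matches of the forbidden pattern `aa`; the second has 3 states tracking whether and how much of `ba` has been seen. A product state is a pair (one from each), accepting exactly when both do. After merging equivalent states the machine shrinks.
6 states suffice.
        a   b  
>  S0   S1  S2 
   S1   S3  S2 
   S2   S4  S2 
   S3   S3  S3 
 * S4   S3  S5 
 * S5   S4  S5 
(> = start, * = accepting)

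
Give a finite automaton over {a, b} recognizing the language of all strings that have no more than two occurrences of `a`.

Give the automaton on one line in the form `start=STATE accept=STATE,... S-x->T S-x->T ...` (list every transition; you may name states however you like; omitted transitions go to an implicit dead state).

Count `a`s, saturating at 3: states q0 through q2 mean 0 through 2 `a`s seen; q3 means more than 2. Each `a` increments (capped at q3); other symbols loop. Accept from {q0, q1, q2}.
A 4-state machine:
        a   b  
>* q0   q1  q0 
 * q1   q2  q1 
 * q2   q3  q2 
   q3   q3  q3 
(> = start, * = accepting)

start=q0 accept=q0,q1,q2 q0-a->q1 q0-b->q0 q1-a->q2 q1-b->q1 q2-a->q3 q2-b->q2 q3-a->q3 q3-b->q3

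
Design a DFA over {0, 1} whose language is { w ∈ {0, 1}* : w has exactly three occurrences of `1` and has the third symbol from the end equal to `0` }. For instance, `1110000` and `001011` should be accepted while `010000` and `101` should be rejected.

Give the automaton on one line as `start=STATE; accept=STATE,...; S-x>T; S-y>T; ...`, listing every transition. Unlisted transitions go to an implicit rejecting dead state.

start=q0; accept=q7,q12,q13,q15; q0-0>q0; q0-1>q1; q1-0>q2; q1-1>q3; q2-0>q2; q2-1>q4; q3-0>q5; q3-1>q6; q4-0>q5; q4-1>q7; q5-0>q8; q5-1>q9; q6-0>q10; q6-1>q11; q7-0>q10; q7-1>q11; q8-0>q8; q8-1>q12; q9-0>q13; q9-1>q11; q10-0>q14; q10-1>q11; q11-0>q11; q11-1>q11; q12-0>q13; q12-1>q11; q13-0>q14; q13-1>q11; q14-0>q15; q14-1>q11; q15-0>q15; q15-1>q11

Build one automaton per condition and run them in lockstep. One (5 states) tracks the count of `1`s, saturating at 4; the other (15 states) tracks the last 3 symbols read. Each combined state is a pair, one component from each; accept when both components accept. Minimizing collapses redundant product states.
          0    1  
>  q0     q0   q1 
   q1     q2   q3 
   q2     q2   q4 
   q3     q5   q6 
   q4     q5   q7 
   q5     q8   q9 
   q6    q10  q11 
 * q7    q10  q11 
   q8     q8  q12 
   q9    q13  q11 
   q10   q14  q11 
   q11   q11  q11 
 * q12   q13  q11 
 * q13   q14  q11 
   q14   q15  q11 
 * q15   q15  q11 
(> = start, * = accepting)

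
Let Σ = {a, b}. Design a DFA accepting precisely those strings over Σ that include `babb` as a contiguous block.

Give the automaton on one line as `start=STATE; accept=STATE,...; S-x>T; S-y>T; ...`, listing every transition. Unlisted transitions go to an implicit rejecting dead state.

start=q0; accept=q4; q0-a>q0; q0-b>q1; q1-a>q2; q1-b>q1; q2-a>q0; q2-b>q3; q3-a>q2; q3-b>q4; q4-a>q4; q4-b>q4

Track how much of `babb` has been matched so far: state q0 is no progress, q4 is the absorbing accept state reached once `babb` has occurred. Intermediate states record partial matches; on a mismatch, fall back to the longest reusable overlap.
With 5 states:
        a   b  
>  q0   q0  q1 
   q1   q2  q1 
   q2   q0  q3 
   q3   q2  q4 
 * q4   q4  q4 
(> = start, * = accepting)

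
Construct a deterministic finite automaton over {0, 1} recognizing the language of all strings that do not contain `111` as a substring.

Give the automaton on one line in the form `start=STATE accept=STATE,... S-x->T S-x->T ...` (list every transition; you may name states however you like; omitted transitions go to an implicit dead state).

This is the complement of 'contains `111`'. Use the same substring-matching states — S0 through S3 holding how much of `111` has just been matched — but flip the accepting set: everything except the trap S3 accepts.
A 4-state machine:
        0   1  
>* S0   S0  S1 
 * S1   S0  S2 
 * S2   S0  S3 
   S3   S3  S3 
(> = start, * = accepting)

start=S0 accept=S0,S1,S2 S0-0->S0 S0-1->S1 S1-0->S0 S1-1->S2 S2-0->S0 S2-1->S3 S3-0->S3 S3-1->S3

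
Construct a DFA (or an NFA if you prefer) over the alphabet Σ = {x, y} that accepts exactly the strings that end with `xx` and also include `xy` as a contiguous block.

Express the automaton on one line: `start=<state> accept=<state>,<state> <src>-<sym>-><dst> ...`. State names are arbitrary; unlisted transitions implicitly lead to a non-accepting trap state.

Run two small machines in parallel and take their product. The first has 3 states tracking how much of the suffix `xx` has currently been matched; the second has 3 states tracking whether and how much of `xy` has been seen. A product state is a pair (one from each), accepting exactly when both do. Equivalent product states are then merged.
With 5 states:
        x   y  
>  q0   q1  q0 
   q1   q1  q2 
   q2   q3  q2 
   q3   q4  q2 
 * q4   q4  q2 
(> = start, * = accepting)

start=q0 accept=q4 q0-x->q1 q0-y->q0 q1-x->q1 q1-y->q2 q2-x->q3 q2-y->q2 q3-x->q4 q3-y->q2 q4-x->q4 q4-y->q2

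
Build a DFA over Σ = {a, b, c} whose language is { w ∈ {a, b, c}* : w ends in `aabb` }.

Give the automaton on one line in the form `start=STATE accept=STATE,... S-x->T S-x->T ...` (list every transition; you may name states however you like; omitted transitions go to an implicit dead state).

Let each state record the length of the longest suffix of the input read so far that is also a prefix of `aabb`. q1 means the last symbol is `a`; q2 means the last 2 symbols are `aa`; q3 means the last 3 symbols are `aab`; q4 means the last 4 symbols are `aabb`. Accept only at q4, where the string currently ends in `aabb`.
        a   b   c  
>  q0   q1  q0  q0 
   q1   q2  q0  q0 
   q2   q2  q3  q0 
   q3   q1  q4  q0 
 * q4   q1  q0  q0 
(> = start, * = accepting)

start=q0 accept=q4 q0-a->q1 q0-b->q0 q0-c->q0 q1-a->q2 q1-b->q0 q1-c->q0 q2-a->q2 q2-b->q3 q2-c->q0 q3-a->q1 q3-b->q4 q3-c->q0 q4-a->q1 q4-b->q0 q4-c->q0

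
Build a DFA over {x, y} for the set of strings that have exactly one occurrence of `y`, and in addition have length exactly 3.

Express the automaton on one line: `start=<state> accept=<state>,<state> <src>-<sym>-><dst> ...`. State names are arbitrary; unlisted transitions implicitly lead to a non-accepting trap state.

start=A accept=H A-x->B A-y->C B-x->D B-y->E C-x->E C-y->F D-x->G D-y->H E-x->H E-y->I F-x->I F-y->I G-x->J G-y->K H-x->K H-y->L I-x->L I-y->L J-x->J J-y->K K-x->K K-y->L L-x->L L-y->L

Run two small machines in parallel and take their product. The first has 3 states tracking the count of `y`s, saturating at 2; the second has 5 states tracking the input length, saturating at 4. A product state is a pair (one from each), accepting exactly when both do.
A 12-state machine:
       x  y 
>  A   B  C 
   B   D  E 
   C   E  F 
   D   G  H 
   E   H  I 
   F   I  I 
   G   J  K 
 * H   K  L 
   I   L  L 
   J   J  K 
   K   K  L 
   L   L  L 
(> = start, * = accepting)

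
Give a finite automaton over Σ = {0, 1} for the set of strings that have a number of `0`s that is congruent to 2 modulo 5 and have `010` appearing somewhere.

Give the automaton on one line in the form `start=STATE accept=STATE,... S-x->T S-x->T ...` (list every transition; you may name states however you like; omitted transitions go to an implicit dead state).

Build one automaton per condition and run them in lockstep. One (5 states) tracks the count of `0`s modulo 5; the other (4 states) tracks whether and how much of `010` has been seen. Each combined state is a pair, one component from each; accept when both components accept.
20 states suffice.
       0  1 
>  A   B  A 
   B   C  D 
   C   E  F 
   D   G  H 
   E   I  J 
   F   K  L 
 * G   K  G 
   H   C  H 
   I   M  N 
   J   O  P 
   K   O  K 
   L   E  L 
   M   B  Q 
   N   R  S 
   O   R  O 
   P   I  P 
   Q   T  A 
   R   T  R 
   S   M  S 
   T   G  T 
(> = start, * = accepting)

start=A accept=G A-0->B A-1->A B-0->C B-1->D C-0->E C-1->F D-0->G D-1->H E-0->I E-1->J F-0->K F-1->L G-0->K G-1->G H-0->C H-1->H I-0->M I-1->N J-0->O J-1->P K-0->O K-1->K L-0->E L-1->L M-0->B M-1->Q N-0->R N-1->S O-0->R O-1->O P-0->I P-1->P Q-0->T Q-1->A R-0->T R-1->R S-0->M S-1->S T-0->G T-1->T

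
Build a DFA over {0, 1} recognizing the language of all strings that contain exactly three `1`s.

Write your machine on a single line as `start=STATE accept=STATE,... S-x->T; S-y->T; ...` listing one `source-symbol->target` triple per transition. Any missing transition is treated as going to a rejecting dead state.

start=s0; accept=s3; s0-0->s0; s0-1->s1; s1-0->s1; s1-1->s2; s2-0->s2; s2-1->s3; s3-0->s3; s3-1->s4; s4-0->s4; s4-1->s4

Count `1`s, saturating at 4: states s0 through s3 mean 0 through 3 `1`s seen; s4 means more than 3. Each `1` increments (capped at s4); other symbols loop. Accept from {s3}.
A 5-state machine:
        0   1  
>  s0   s0  s1 
   s1   s1  s2 
   s2   s2  s3 
 * s3   s3  s4 
   s4   s4  s4 
(> = start, * = accepting)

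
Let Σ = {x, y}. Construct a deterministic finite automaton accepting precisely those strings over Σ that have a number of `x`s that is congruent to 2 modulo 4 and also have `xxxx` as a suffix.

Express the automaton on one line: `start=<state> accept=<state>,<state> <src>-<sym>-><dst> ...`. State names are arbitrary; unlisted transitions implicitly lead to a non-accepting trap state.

start=s0 accept=s7 s0-x->s1 s0-y->s0 s1-x->s2 s1-y->s1 s2-x->s3 s2-y->s2 s3-x->s4 s3-y->s5 s4-x->s6 s4-y->s0 s5-x->s0 s5-y->s5 s6-x->s7 s6-y->s1 s7-x->s3 s7-y->s2

Run two small machines in parallel and take their product. The first has 4 states tracking the count of `x`s modulo 4; the second has 5 states tracking how much of the suffix `xxxx` has currently been matched. A product state is a pair (one from each), accepting exactly when both do. Minimizing collapses redundant product states.
An 8-state machine:
        x   y  
>  s0   s1  s0 
   s1   s2  s1 
   s2   s3  s2 
   s3   s4  s5 
   s4   s6  s0 
   s5   s0  s5 
   s6   s7  s1 
 * s7   s3  s2 
(> = start, * = accepting)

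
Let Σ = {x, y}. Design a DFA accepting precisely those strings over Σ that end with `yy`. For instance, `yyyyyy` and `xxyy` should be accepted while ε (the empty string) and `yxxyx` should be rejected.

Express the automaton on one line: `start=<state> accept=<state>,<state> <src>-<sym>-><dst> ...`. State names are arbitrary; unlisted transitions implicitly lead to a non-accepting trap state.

start=q0 accept=q2 q0-x->q0 q0-y->q1 q1-x->q0 q1-y->q2 q2-x->q0 q2-y->q2

Let each state record the length of the longest suffix of the input read so far that is also a prefix of `yy`. q1 means the last symbol is `y`; q2 means the last 2 symbols are `yy`. Accept only at q2, where the string currently ends in `yy`.
3 states suffice.
        x   y  
>  q0   q0  q1 
   q1   q0  q2 
 * q2   q0  q2 
(> = start, * = accepting)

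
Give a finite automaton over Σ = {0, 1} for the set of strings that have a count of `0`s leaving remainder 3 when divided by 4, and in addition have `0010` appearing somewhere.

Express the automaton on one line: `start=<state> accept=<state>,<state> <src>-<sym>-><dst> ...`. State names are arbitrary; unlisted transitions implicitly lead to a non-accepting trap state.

Build one automaton per condition and run them in lockstep. The first has 4 states tracking the count of `0`s modulo 4; the second has 5 states tracking whether and how much of `0010` has been seen. A product state is a pair (one from each), accepting exactly when both do.
A 20-state machine:
          0    1  
>  q0     q1   q0 
   q1     q2   q3 
   q2     q4   q5 
   q3     q6   q3 
   q4     q7   q8 
   q5     q9  q10 
   q6     q4  q10 
   q7    q11  q12 
   q8    q13  q14 
 * q9    q13   q9 
   q10   q15  q10 
   q11    q2  q16 
   q12   q17   q0 
   q13   q17  q13 
   q14   q18  q14 
   q15    q7  q14 
   q16   q19   q3 
   q17   q19  q17 
   q18   q11   q0 
   q19    q9  q19 
(> = start, * = accepting)

start=q0 accept=q9 q0-0->q1 q0-1->q0 q1-0->q2 q1-1->q3 q2-0->q4 q2-1->q5 q3-0->q6 q3-1->q3 q4-0->q7 q4-1->q8 q5-0->q9 q5-1->q10 q6-0->q4 q6-1->q10 q7-0->q11 q7-1->q12 q8-0->q13 q8-1->q14 q9-0->q13 q9-1->q9 q10-0->q15 q10-1->q10 q11-0->q2 q11-1->q16 q12-0->q17 q12-1->q0 q13-0->q17 q13-1->q13 q14-0->q18 q14-1->q14 q15-0->q7 q15-1->q14 q16-0->q19 q16-1->q3 q17-0->q19 q17-1->q17 q18-0->q11 q18-1->q0 q19-0->q9 q19-1->q19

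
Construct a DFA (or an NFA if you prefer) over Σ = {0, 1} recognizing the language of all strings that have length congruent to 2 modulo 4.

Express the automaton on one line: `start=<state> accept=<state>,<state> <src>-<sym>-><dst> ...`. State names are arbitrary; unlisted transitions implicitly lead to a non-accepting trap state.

start=A accept=C A-0->B A-1->B B-0->C B-1->C C-0->D C-1->D D-0->A D-1->A

Count input length modulo 4: every symbol advances one step around the cycle A → B → C → D → A. Accept at C.
A 4-state machine:
       0  1 
>  A   B  B 
   B   C  C 
 * C   D  D 
   D   A  A 
(> = start, * = accepting)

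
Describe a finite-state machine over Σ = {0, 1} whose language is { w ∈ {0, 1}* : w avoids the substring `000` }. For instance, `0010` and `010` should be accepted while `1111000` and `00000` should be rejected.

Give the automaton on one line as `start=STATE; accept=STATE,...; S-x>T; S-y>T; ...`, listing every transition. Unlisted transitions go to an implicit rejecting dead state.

start=s0; accept=s0,s1,s2; s0-0>s1; s0-1>s0; s1-0>s2; s1-1>s0; s2-0>s3; s2-1>s0; s3-0>s3; s3-1>s3

This is the complement of 'contains `000`'. Use the same substring-matching states — s0 through s3 holding how much of `000` has just been matched — but flip the accepting set: everything except the trap s3 accepts.
4 states suffice.
        0   1  
>* s0   s1  s0 
 * s1   s2  s0 
 * s2   s3  s0 
   s3   s3  s3 
(> = start, * = accepting)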